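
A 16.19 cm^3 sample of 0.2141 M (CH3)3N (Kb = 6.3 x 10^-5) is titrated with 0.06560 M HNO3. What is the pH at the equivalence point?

5.55

n((CH3)3N) = 0.2141 x 0.01619 = 0.003466 mol; V(HNO3) at equivalence = 0.003466/0.06560 = 0.05284 L.
At equivalence the base is fully converted to (CH3)3NH+; total volume = 0.06903 L, so [(CH3)3NH+] = 0.003466/0.06903 = 0.05021 M.
Ka((CH3)3NH+) = Kw/Kb = 1.0e-14 / 6.3 x 10^-5 = 1.59e-10.
[H^+] = sqrt(Ka x [(CH3)3NH+]) = sqrt(1.59e-10 x 0.05021) = 2.82e-6 M.
pH = -log(2.82e-6) = 5.55.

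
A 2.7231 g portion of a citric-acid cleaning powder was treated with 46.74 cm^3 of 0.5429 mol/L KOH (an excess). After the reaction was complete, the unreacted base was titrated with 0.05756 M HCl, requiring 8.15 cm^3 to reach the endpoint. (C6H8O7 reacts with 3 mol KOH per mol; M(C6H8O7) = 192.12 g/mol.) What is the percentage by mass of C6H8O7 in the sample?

Total n(KOH) added = 0.5429 x 0.04674 = 0.02538 mol.
n(HCl) used = 0.05756 x 0.008150 = 0.0004691 mol, which equals the excess n(KOH).
So n(KOH) consumed by the sample = 0.02538 - 0.0004691 = 0.02491 mol.
n(C6H8O7) = 0.02491 / 3 = 0.008302 mol.
mass C6H8O7 = 0.008302 x 192.12 = 1.595 g, so %C6H8O7 = 1.595/2.7231 x 100 = 58.6%.

58.6%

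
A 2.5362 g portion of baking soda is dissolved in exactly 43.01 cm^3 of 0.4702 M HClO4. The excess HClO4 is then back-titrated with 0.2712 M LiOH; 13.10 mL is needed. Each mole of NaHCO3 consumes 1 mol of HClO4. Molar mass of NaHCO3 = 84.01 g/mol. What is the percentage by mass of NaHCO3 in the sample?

Total n(HClO4) added = 0.4702 x 0.04301 = 0.02022 mol.
n(LiOH) used = 0.2712 x 0.01310 = 0.003553 mol, which equals the excess n(HClO4).
So n(HClO4) consumed by the sample = 0.02022 - 0.003553 = 0.01667 mol.
n(NaHCO3) = 0.01667 / 1 = 0.01667 mol.
mass NaHCO3 = 0.01667 x 84.01 = 1.400 g, so %NaHCO3 = 1.400/2.5362 x 100 = 55.2%.

55.2%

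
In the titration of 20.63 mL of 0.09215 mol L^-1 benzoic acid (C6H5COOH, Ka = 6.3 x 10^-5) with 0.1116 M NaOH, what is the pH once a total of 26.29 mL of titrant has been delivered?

12.34

n(acid) = 0.09215 x 0.02063 = 0.001901 mol; n(NaOH) added = 0.1116 x 0.02629 = 0.002934 mol.
Base is in excess by 0.002934 - 0.001901 = 0.001033 mol in a total volume of 0.04692 L.
[OH^-] = 0.001033/0.04692 = 0.02201 M, so pOH = 1.66 and pH = 14.00 - 1.66 = 12.34.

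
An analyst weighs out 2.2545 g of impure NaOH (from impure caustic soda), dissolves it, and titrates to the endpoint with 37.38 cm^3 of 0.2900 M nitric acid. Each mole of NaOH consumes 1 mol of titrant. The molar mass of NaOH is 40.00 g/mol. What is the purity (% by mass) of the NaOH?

19.2%

n(HNO3) = 0.2900 x 0.03738 = 0.01084 mol.
n(NaOH) = 0.01084 / 1 = 0.01084 mol.
mass of NaOH = 0.01084 x 40.00 = 0.4336 g.
% purity = 0.4336 / 2.2545 x 100 = 19.2%.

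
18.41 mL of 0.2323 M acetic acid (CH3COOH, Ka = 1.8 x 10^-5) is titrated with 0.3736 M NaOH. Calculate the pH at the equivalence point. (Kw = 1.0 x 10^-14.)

n(CH3COOH) = 0.2323 x 0.01841 = 0.004277 mol; V(NaOH) at equivalence = 0.004277/0.3736 = 0.01145 L.
At equivalence all the acid is converted to CH3COO-; total volume = 0.01841 + 0.01145 = 0.02986 L, so [CH3COO-] = 0.004277/0.02986 = 0.1432 M.
Kb = Kw/Ka = 1.0e-14 / 1.8 x 10^-5 = 5.56e-10.
[OH^-] = sqrt(Kb x [CH3COO-]) = sqrt(5.56e-10 x 0.1432) = 8.92e-6 M.
pOH = 5.05, so pH = 14.00 - 5.05 = 8.95.

8.95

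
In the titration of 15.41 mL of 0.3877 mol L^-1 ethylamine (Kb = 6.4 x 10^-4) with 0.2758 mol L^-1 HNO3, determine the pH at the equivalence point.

n(C2H5NH2) = 0.3877 x 0.01541 = 0.005974 mol; V(HNO3) at equivalence = 0.005974/0.2758 = 0.02166 L.
At equivalence the base is fully converted to C2H5NH3+; total volume = 0.03707 L, so [C2H5NH3+] = 0.005974/0.03707 = 0.1612 M.
Ka(C2H5NH3+) = Kw/Kb = 1.0e-14 / 6.4 x 10^-4 = 1.56e-11.
[H^+] = sqrt(Ka x [C2H5NH3+]) = sqrt(1.56e-11 x 0.1612) = 1.59e-6 M.
pH = -log(1.59e-6) = 5.80.

5.80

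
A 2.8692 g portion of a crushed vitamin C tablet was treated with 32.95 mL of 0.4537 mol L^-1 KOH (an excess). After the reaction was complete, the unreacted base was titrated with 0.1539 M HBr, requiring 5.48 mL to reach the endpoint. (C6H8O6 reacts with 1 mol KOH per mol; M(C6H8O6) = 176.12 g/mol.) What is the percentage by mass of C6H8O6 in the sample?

Total n(KOH) added = 0.4537 x 0.03295 = 0.01495 mol.
n(HBr) used = 0.1539 x 0.005480 = 0.0008434 mol, which equals the excess n(KOH).
So n(KOH) consumed by the sample = 0.01495 - 0.0008434 = 0.01411 mol.
n(C6H8O6) = 0.01411 / 1 = 0.01411 mol.
mass C6H8O6 = 0.01411 x 176.12 = 2.484 g, so %C6H8O6 = 2.484/2.8692 x 100 = 86.6%.

86.6%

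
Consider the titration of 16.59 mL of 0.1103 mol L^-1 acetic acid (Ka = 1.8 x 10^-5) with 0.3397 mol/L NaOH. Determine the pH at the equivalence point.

n(CH3COOH) = 0.1103 x 0.01659 = 0.001830 mol; V(NaOH) at equivalence = 0.001830/0.3397 = 0.005387 L.
At equivalence all the acid is converted to CH3COO-; total volume = 0.01659 + 0.005387 = 0.02198 L, so [CH3COO-] = 0.001830/0.02198 = 0.08326 M.
Kb = Kw/Ka = 1.0e-14 / 1.8 x 10^-5 = 5.56e-10.
[OH^-] = sqrt(Kb x [CH3COO-]) = sqrt(5.56e-10 x 0.08326) = 6.80e-6 M.
pOH = 5.17, so pH = 14.00 - 5.17 = 8.83.

8.83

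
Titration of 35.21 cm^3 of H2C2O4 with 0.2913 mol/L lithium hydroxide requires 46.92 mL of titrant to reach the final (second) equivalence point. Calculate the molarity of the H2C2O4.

0.194 M

n(LiOH) = 0.2913 x 0.04692 = 0.01367 mol.
At the final (second) equivalence point, 2 mol OH^- react per mol H2C2O4, so n(H2C2O4) = 0.01367 / 2 = 0.006834 mol.
[H2C2O4] = 0.006834 / 0.03521 L = 0.194 M.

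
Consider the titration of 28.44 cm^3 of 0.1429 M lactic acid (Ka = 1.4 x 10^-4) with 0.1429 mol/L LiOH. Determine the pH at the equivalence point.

n(HC3H5O3) = 0.1429 x 0.02844 = 0.004064 mol; V(LiOH) at equivalence = 0.004064/0.1429 = 0.02844 L.
At equivalence all the acid is converted to C3H5O3-; total volume = 0.02844 + 0.02844 = 0.05688 L, so [C3H5O3-] = 0.004064/0.05688 = 0.07145 M.
Kb = Kw/Ka = 1.0e-14 / 1.4 x 10^-4 = 7.14e-11.
[OH^-] = sqrt(Kb x [C3H5O3-]) = sqrt(7.14e-11 x 0.07145) = 2.26e-6 M.
pOH = 5.65, so pH = 14.00 - 5.65 = 8.35.

8.35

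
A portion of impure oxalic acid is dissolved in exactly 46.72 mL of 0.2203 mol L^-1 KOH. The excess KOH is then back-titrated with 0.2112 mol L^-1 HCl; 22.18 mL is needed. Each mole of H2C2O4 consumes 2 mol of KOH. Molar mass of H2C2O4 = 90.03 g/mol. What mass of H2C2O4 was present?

Total n(KOH) added = 0.2203 x 0.04672 = 0.01029 mol.
n(HCl) used = 0.2112 x 0.02218 = 0.004684 mol, which equals the excess n(KOH).
So n(KOH) consumed by the sample = 0.01029 - 0.004684 = 0.005608 mol.
n(H2C2O4) = 0.005608 / 2 = 0.002804 mol.
mass = 0.002804 mol x 90.03 g/mol = 0.252 g.

0.252 g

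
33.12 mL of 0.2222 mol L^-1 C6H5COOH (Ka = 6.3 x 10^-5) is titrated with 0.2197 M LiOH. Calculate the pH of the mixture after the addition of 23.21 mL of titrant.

Initial n(C6H5COOH) = 0.2222 x 0.03312 = 0.007359 mol.
n(LiOH) added = 0.2197 x 0.02321 = 0.005099 mol, converting that many moles of C6H5COOH to C6H5COO-.
Remaining n(C6H5COOH) = 0.002260 mol; n(C6H5COO-) = 0.005099 mol.
By Henderson-Hasselbalch, pH = pKa + log([A^-]/[HA]) = 4.20 + log(0.005099/0.002260) = 4.20 + (+0.35) = 4.55.

4.55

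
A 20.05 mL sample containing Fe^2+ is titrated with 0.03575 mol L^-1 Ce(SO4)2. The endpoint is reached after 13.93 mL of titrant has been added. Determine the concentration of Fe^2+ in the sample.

0.0248 M

n(Ce(SO4)2) = 0.03575 x 0.01393 = 0.0004980 mol.
From the balanced equation, 1 mol Ce(SO4)2 reacts with 1 mol Fe^2+, so n(Fe^2+) = 0.0004980 x 1/1 = 0.0004980 mol.
[Fe^2+] = 0.0004980 / 0.02005 L = 0.0248 M.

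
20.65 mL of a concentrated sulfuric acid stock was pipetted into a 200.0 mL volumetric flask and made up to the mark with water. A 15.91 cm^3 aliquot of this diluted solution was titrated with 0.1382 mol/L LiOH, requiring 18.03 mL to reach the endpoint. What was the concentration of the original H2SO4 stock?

0.758 M

n(LiOH) = 0.1382 x 0.01803 = 0.002492 mol.
n(H2SO4) in the aliquot = 0.002492 x 1/2 = 0.001246 mol.
[diluted H2SO4] = 0.001246 / 0.01591 = 0.07831 M.
Dilution factor = 200.0/20.65 = 9.685, so [stock] = 0.07831 x 9.685 = 0.758 M.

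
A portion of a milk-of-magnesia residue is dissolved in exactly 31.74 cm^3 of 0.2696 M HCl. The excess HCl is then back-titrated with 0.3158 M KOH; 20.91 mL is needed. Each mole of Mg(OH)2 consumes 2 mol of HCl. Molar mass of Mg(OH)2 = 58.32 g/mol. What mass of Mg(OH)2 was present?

Total n(HCl) added = 0.2696 x 0.03174 = 0.008557 mol.
n(KOH) used = 0.3158 x 0.02091 = 0.006603 mol, which equals the excess n(HCl).
So n(HCl) consumed by the sample = 0.008557 - 0.006603 = 0.001954 mol.
n(Mg(OH)2) = 0.001954 / 2 = 0.0009769 mol.
mass = 0.0009769 mol x 58.32 g/mol = 0.0570 g.

0.0570 g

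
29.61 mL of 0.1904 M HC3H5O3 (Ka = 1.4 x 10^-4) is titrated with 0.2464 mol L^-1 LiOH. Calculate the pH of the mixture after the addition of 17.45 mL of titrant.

Initial n(HC3H5O3) = 0.1904 x 0.02961 = 0.005638 mol.
n(LiOH) added = 0.2464 x 0.01745 = 0.004300 mol, converting that many moles of HC3H5O3 to C3H5O3-.
Remaining n(HC3H5O3) = 0.001338 mol; n(C3H5O3-) = 0.004300 mol.
By Henderson-Hasselbalch, pH = pKa + log([A^-]/[HA]) = 3.85 + log(0.004300/0.001338) = 3.85 + (+0.51) = 4.36.

4.36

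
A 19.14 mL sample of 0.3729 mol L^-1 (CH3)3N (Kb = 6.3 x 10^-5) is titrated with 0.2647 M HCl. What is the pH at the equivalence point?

5.30

n((CH3)3N) = 0.3729 x 0.01914 = 0.007137 mol; V(HCl) at equivalence = 0.007137/0.2647 = 0.02696 L.
At equivalence the base is fully converted to (CH3)3NH+; total volume = 0.04610 L, so [(CH3)3NH+] = 0.007137/0.04610 = 0.1548 M.
Ka((CH3)3NH+) = Kw/Kb = 1.0e-14 / 6.3 x 10^-5 = 1.59e-10.
[H^+] = sqrt(Ka x [(CH3)3NH+]) = sqrt(1.59e-10 x 0.1548) = 4.96e-6 M.
pH = -log(4.96e-6) = 5.30.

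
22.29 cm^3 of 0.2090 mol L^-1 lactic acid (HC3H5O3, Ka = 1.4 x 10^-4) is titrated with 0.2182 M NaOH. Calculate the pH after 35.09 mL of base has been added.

12.72

n(acid) = 0.2090 x 0.02229 = 0.004659 mol; n(NaOH) added = 0.2182 x 0.03509 = 0.007657 mol.
Base is in excess by 0.007657 - 0.004659 = 0.002998 mol in a total volume of 0.05738 L.
[OH^-] = 0.002998/0.05738 = 0.05225 M, so pOH = 1.28 and pH = 14.00 - 1.28 = 12.72.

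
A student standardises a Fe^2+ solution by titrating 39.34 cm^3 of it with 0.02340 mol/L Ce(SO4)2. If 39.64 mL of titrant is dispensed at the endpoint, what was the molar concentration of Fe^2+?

n(Ce(SO4)2) = 0.02340 x 0.03964 = 0.0009276 mol.
From the balanced equation, 1 mol Ce(SO4)2 reacts with 1 mol Fe^2+, so n(Fe^2+) = 0.0009276 x 1/1 = 0.0009276 mol.
[Fe^2+] = 0.0009276 / 0.03934 L = 0.0236 M.

0.0236 M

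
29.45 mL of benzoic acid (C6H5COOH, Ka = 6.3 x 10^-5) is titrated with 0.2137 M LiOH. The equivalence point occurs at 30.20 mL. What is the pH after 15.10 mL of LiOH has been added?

15.10 mL is exactly half the equivalence volume (30.20/2), i.e. the half-equivalence point.
There, n(HA) = n(A^-), so pH = pKa = -log(6.3 x 10^-5) = 4.20.

4.20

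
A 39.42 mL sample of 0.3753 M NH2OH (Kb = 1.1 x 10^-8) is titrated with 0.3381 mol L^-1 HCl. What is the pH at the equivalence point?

3.40

n(NH2OH) = 0.3753 x 0.03942 = 0.01479 mol; V(HCl) at equivalence = 0.01479/0.3381 = 0.04376 L.
At equivalence the base is fully converted to NH3OH+; total volume = 0.08318 L, so [NH3OH+] = 0.01479/0.08318 = 0.1779 M.
Ka(NH3OH+) = Kw/Kb = 1.0e-14 / 1.1 x 10^-8 = 9.09e-7.
[H^+] = sqrt(Ka x [NH3OH+]) = sqrt(9.09e-7 x 0.1779) = 0.000402 M.
pH = -log(0.000402) = 3.40.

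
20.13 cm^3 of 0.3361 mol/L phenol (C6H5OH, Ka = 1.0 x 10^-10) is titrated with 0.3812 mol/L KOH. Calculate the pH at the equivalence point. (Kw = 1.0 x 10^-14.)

n(C6H5OH) = 0.3361 x 0.02013 = 0.006766 mol; V(KOH) at equivalence = 0.006766/0.3812 = 0.01775 L.
At equivalence all the acid is converted to C6H5O-; total volume = 0.02013 + 0.01775 = 0.03788 L, so [C6H5O-] = 0.006766/0.03788 = 0.1786 M.
Kb = Kw/Ka = 1.0e-14 / 1.0 x 10^-10 = 0.000100.
[OH^-] = sqrt(Kb x [C6H5O-]) = sqrt(0.000100 x 0.1786) = 0.00423 M.
pOH = 2.37, so pH = 14.00 - 2.37 = 11.63.

11.63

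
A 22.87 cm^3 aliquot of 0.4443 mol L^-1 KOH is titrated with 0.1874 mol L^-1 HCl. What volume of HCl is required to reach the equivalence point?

n(KOH) = 0.4443 mol/L x 0.02287 L = 0.01016 mol.
At equivalence n(HCl) = n(KOH) = 0.01016 mol.
V(HCl) = 0.01016 / 0.1874 = 0.05422 L = 54.2 mL.

54.2 mL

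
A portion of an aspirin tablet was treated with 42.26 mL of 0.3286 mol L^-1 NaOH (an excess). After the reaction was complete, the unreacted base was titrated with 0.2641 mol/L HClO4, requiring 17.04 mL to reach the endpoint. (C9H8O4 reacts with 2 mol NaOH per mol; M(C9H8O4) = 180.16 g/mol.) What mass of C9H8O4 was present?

0.846 g

Total n(NaOH) added = 0.3286 x 0.04226 = 0.01389 mol.
n(HClO4) used = 0.2641 x 0.01704 = 0.004500 mol, which equals the excess n(NaOH).
So n(NaOH) consumed by the sample = 0.01389 - 0.004500 = 0.009386 mol.
n(C9H8O4) = 0.009386 / 2 = 0.004693 mol.
mass = 0.004693 mol x 180.16 g/mol = 0.846 g.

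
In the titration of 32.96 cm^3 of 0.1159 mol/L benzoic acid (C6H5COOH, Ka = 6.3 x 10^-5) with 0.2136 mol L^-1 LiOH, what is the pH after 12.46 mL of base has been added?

4.56

Initial n(C6H5COOH) = 0.1159 x 0.03296 = 0.003820 mol.
n(LiOH) added = 0.2136 x 0.01246 = 0.002661 mol, converting that many moles of C6H5COOH to C6H5COO-.
Remaining n(C6H5COOH) = 0.001159 mol; n(C6H5COO-) = 0.002661 mol.
By Henderson-Hasselbalch, pH = pKa + log([A^-]/[HA]) = 4.20 + log(0.002661/0.001159) = 4.20 + (+0.36) = 4.56.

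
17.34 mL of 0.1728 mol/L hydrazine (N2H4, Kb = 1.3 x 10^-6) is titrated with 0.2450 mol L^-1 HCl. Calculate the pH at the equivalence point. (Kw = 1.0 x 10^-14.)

n(N2H4) = 0.1728 x 0.01734 = 0.002996 mol; V(HCl) at equivalence = 0.002996/0.2450 = 0.01223 L.
At equivalence the base is fully converted to N2H5+; total volume = 0.02957 L, so [N2H5+] = 0.002996/0.02957 = 0.1013 M.
Ka(N2H5+) = Kw/Kb = 1.0e-14 / 1.3 x 10^-6 = 7.69e-9.
[H^+] = sqrt(Ka x [N2H5+]) = sqrt(7.69e-9 x 0.1013) = 2.79e-5 M.
pH = -log(2.79e-5) = 4.55.

4.55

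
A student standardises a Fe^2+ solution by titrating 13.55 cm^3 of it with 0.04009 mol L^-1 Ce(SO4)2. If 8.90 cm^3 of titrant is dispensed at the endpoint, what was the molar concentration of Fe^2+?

n(Ce(SO4)2) = 0.04009 x 0.008900 = 0.0003568 mol.
From the balanced equation, 1 mol Ce(SO4)2 reacts with 1 mol Fe^2+, so n(Fe^2+) = 0.0003568 x 1/1 = 0.0003568 mol.
[Fe^2+] = 0.0003568 / 0.01355 L = 0.0263 M.

0.0263 M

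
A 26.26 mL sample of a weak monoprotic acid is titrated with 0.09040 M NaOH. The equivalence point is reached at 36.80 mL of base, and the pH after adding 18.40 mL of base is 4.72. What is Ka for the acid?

1.9 x 10^-5

18.40 mL is half of the equivalence volume, so this is the half-equivalence point where [HA] = [A^-].
At half-equivalence pH = pKa, so pKa = 4.72.
Ka = 10^(-4.72) = 1.9 x 10^-5.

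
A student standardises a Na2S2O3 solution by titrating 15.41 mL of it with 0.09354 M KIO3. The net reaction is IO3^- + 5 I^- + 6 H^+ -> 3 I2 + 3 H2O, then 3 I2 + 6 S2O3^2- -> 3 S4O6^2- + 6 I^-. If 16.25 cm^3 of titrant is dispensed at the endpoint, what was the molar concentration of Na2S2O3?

n(KIO3) = 0.09354 x 0.01625 = 0.001520 mol.
From the balanced equation, 1 mol KIO3 reacts with 6 mol Na2S2O3, so n(Na2S2O3) = 0.001520 x 6/1 = 0.009120 mol.
[Na2S2O3] = 0.009120 / 0.01541 L = 0.592 M.

0.592 M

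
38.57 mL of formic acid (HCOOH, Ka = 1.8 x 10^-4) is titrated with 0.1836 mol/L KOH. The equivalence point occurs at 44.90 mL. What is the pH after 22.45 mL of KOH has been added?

22.45 mL is exactly half the equivalence volume (44.90/2), i.e. the half-equivalence point.
There, n(HA) = n(A^-), so pH = pKa = -log(1.8 x 10^-4) = 3.74.

3.74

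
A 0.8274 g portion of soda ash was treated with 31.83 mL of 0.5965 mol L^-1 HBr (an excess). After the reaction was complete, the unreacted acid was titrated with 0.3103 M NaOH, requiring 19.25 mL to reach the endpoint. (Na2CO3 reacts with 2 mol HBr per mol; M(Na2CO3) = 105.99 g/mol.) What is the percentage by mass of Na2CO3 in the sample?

83.4%

Total n(HBr) added = 0.5965 x 0.03183 = 0.01899 mol.
n(NaOH) used = 0.3103 x 0.01925 = 0.005973 mol, which equals the excess n(HBr).
So n(HBr) consumed by the sample = 0.01899 - 0.005973 = 0.01301 mol.
n(Na2CO3) = 0.01301 / 2 = 0.006507 mol.
mass Na2CO3 = 0.006507 x 105.99 = 0.6896 g, so %Na2CO3 = 0.6896/0.8274 x 100 = 83.4%.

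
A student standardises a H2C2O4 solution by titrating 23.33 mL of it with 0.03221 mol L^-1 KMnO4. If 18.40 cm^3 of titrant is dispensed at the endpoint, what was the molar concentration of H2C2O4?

0.0635 M

n(KMnO4) = 0.03221 x 0.01840 = 0.0005927 mol.
From the balanced equation, 2 mol KMnO4 reacts with 5 mol H2C2O4, so n(H2C2O4) = 0.0005927 x 5/2 = 0.001482 mol.
[H2C2O4] = 0.001482 / 0.02333 L = 0.0635 M.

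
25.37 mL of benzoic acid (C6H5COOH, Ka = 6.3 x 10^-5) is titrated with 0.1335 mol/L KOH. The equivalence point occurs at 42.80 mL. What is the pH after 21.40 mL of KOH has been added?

21.40 mL is exactly half the equivalence volume (42.80/2), i.e. the half-equivalence point.
There, n(HA) = n(A^-), so pH = pKa = -log(6.3 x 10^-5) = 4.20.

4.20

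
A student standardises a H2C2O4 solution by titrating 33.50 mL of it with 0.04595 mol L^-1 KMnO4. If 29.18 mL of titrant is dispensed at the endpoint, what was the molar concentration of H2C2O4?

0.100 M

n(KMnO4) = 0.04595 x 0.02918 = 0.001341 mol.
From the balanced equation, 2 mol KMnO4 reacts with 5 mol H2C2O4, so n(H2C2O4) = 0.001341 x 5/2 = 0.003352 mol.
[H2C2O4] = 0.003352 / 0.03350 L = 0.100 M.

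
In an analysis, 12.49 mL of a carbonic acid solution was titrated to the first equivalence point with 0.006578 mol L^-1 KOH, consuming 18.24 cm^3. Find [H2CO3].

0.00961 M

n(KOH) = 0.006578 x 0.01824 = 0.0001200 mol.
At the first equivalence point, 1 mol OH^- react per mol H2CO3, so n(H2CO3) = 0.0001200 / 1 = 0.0001200 mol.
[H2CO3] = 0.0001200 / 0.01249 L = 0.00961 M.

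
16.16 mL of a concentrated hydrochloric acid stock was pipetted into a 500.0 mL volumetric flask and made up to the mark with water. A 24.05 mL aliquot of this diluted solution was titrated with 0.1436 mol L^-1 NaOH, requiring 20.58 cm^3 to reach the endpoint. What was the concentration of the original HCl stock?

n(NaOH) = 0.1436 x 0.02058 = 0.002955 mol.
n(HCl) in the aliquot = 0.002955 mol.
[diluted HCl] = 0.002955 / 0.02405 = 0.1229 M.
Dilution factor = 500.0/16.16 = 30.94, so [stock] = 0.1229 x 30.94 = 3.80 M.

3.80 M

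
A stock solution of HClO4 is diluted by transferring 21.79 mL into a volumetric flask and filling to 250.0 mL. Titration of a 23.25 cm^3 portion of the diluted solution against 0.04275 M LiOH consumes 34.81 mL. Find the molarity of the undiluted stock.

0.734 M

n(LiOH) = 0.04275 x 0.03481 = 0.001488 mol.
n(HClO4) in the aliquot = 0.001488 mol.
[diluted HClO4] = 0.001488 / 0.02325 = 0.06401 M.
Dilution factor = 250.0/21.79 = 11.47, so [stock] = 0.06401 x 11.47 = 0.734 M.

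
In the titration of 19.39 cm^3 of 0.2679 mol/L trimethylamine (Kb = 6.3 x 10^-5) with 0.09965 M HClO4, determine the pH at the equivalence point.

n((CH3)3N) = 0.2679 x 0.01939 = 0.005195 mol; V(HClO4) at equivalence = 0.005195/0.09965 = 0.05213 L.
At equivalence the base is fully converted to (CH3)3NH+; total volume = 0.07152 L, so [(CH3)3NH+] = 0.005195/0.07152 = 0.07263 M.
Ka((CH3)3NH+) = Kw/Kb = 1.0e-14 / 6.3 x 10^-5 = 1.59e-10.
[H^+] = sqrt(Ka x [(CH3)3NH+]) = sqrt(1.59e-10 x 0.07263) = 3.40e-6 M.
pH = -log(3.40e-6) = 5.47.

5.47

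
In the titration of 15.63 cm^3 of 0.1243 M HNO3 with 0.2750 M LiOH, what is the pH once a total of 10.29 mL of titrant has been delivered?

12.53

n(acid) = 0.1243 x 0.01563 = 0.001943 mol; n(LiOH) added = 0.2750 x 0.01029 = 0.002830 mol.
Base is in excess by 0.002830 - 0.001943 = 0.0008869 mol in a total volume of 0.02592 L.
[OH^-] = 0.0008869/0.02592 = 0.03422 M, so pOH = 1.47 and pH = 14.00 - 1.47 = 12.53.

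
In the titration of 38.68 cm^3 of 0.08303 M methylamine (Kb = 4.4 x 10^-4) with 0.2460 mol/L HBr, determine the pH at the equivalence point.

5.93

n(CH3NH2) = 0.08303 x 0.03868 = 0.003212 mol; V(HBr) at equivalence = 0.003212/0.2460 = 0.01306 L.
At equivalence the base is fully converted to CH3NH3+; total volume = 0.05174 L, so [CH3NH3+] = 0.003212/0.05174 = 0.06208 M.
Ka(CH3NH3+) = Kw/Kb = 1.0e-14 / 4.4 x 10^-4 = 2.27e-11.
[H^+] = sqrt(Ka x [CH3NH3+]) = sqrt(2.27e-11 x 0.06208) = 1.19e-6 M.
pH = -log(1.19e-6) = 5.93.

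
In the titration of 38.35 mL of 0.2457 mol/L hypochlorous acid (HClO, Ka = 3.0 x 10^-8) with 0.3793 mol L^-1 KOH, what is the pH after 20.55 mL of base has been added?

8.20

Initial n(HClO) = 0.2457 x 0.03835 = 0.009423 mol.
n(KOH) added = 0.3793 x 0.02055 = 0.007795 mol, converting that many moles of HClO to ClO-.
Remaining n(HClO) = 0.001628 mol; n(ClO-) = 0.007795 mol.
By Henderson-Hasselbalch, pH = pKa + log([A^-]/[HA]) = 7.52 + log(0.007795/0.001628) = 7.52 + (+0.68) = 8.20.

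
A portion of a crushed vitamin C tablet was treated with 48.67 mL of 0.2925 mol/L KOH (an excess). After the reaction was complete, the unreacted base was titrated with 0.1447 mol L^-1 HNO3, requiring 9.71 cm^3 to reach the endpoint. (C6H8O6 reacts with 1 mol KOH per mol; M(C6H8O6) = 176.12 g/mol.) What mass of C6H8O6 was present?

2.26 g

Total n(KOH) added = 0.2925 x 0.04867 = 0.01424 mol.
n(HNO3) used = 0.1447 x 0.009710 = 0.001405 mol, which equals the excess n(KOH).
So n(KOH) consumed by the sample = 0.01424 - 0.001405 = 0.01283 mol.
n(C6H8O6) = 0.01283 / 1 = 0.01283 mol.
mass = 0.01283 mol x 176.12 g/mol = 2.26 g.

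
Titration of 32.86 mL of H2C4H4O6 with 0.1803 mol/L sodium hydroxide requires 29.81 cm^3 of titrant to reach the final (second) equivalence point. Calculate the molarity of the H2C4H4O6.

n(NaOH) = 0.1803 x 0.02981 = 0.005375 mol.
At the final (second) equivalence point, 2 mol OH^- react per mol H2C4H4O6, so n(H2C4H4O6) = 0.005375 / 2 = 0.002687 mol.
[H2C4H4O6] = 0.002687 / 0.03286 L = 0.0818 M.

0.0818 M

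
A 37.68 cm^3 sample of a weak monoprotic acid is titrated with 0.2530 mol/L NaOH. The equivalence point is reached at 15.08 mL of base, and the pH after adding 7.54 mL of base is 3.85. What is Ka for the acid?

7.54 mL is half of the equivalence volume, so this is the half-equivalence point where [HA] = [A^-].
At half-equivalence pH = pKa, so pKa = 3.85.
Ka = 10^(-3.85) = 1.4 x 10^-4.

1.4 x 10^-4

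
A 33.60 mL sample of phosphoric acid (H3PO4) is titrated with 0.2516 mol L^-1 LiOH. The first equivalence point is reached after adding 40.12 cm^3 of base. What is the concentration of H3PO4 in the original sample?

n(LiOH) = 0.2516 x 0.04012 = 0.01009 mol.
At the first equivalence point, 1 mol OH^- react per mol H3PO4, so n(H3PO4) = 0.01009 / 1 = 0.01009 mol.
[H3PO4] = 0.01009 / 0.03360 L = 0.300 M.

0.300 M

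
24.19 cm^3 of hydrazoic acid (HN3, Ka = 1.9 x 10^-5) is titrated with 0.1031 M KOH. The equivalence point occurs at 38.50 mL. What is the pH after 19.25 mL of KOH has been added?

19.25 mL is exactly half the equivalence volume (38.50/2), i.e. the half-equivalence point.
There, n(HA) = n(A^-), so pH = pKa = -log(1.9 x 10^-5) = 4.72.

4.72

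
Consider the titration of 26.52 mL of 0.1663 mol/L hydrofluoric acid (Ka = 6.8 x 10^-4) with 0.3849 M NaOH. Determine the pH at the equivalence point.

8.12

n(HF) = 0.1663 x 0.02652 = 0.004410 mol; V(NaOH) at equivalence = 0.004410/0.3849 = 0.01146 L.
At equivalence all the acid is converted to F-; total volume = 0.02652 + 0.01146 = 0.03798 L, so [F-] = 0.004410/0.03798 = 0.1161 M.
Kb = Kw/Ka = 1.0e-14 / 6.8 x 10^-4 = 1.47e-11.
[OH^-] = sqrt(Kb x [F-]) = sqrt(1.47e-11 x 0.1161) = 1.31e-6 M.
pOH = 5.88, so pH = 14.00 - 5.88 = 8.12.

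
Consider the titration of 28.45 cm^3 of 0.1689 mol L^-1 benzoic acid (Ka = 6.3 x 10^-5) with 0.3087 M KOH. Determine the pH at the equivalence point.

8.62

n(C6H5COOH) = 0.1689 x 0.02845 = 0.004805 mol; V(KOH) at equivalence = 0.004805/0.3087 = 0.01557 L.
At equivalence all the acid is converted to C6H5COO-; total volume = 0.02845 + 0.01557 = 0.04402 L, so [C6H5COO-] = 0.004805/0.04402 = 0.1092 M.
Kb = Kw/Ka = 1.0e-14 / 6.3 x 10^-5 = 1.59e-10.
[OH^-] = sqrt(Kb x [C6H5COO-]) = sqrt(1.59e-10 x 0.1092) = 4.16e-6 M.
pOH = 5.38, so pH = 14.00 - 5.38 = 8.62.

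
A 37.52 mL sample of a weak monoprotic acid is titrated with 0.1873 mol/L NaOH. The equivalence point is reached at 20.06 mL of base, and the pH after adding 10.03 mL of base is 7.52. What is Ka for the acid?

3.0 x 10^-8

10.03 mL is half of the equivalence volume, so this is the half-equivalence point where [HA] = [A^-].
At half-equivalence pH = pKa, so pKa = 7.52.
Ka = 10^(-7.52) = 3.0 x 10^-8.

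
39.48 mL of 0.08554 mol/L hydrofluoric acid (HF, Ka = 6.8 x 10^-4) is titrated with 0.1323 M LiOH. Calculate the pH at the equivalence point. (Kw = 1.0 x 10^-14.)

7.94

n(HF) = 0.08554 x 0.03948 = 0.003377 mol; V(LiOH) at equivalence = 0.003377/0.1323 = 0.02553 L.
At equivalence all the acid is converted to F-; total volume = 0.03948 + 0.02553 = 0.06501 L, so [F-] = 0.003377/0.06501 = 0.05195 M.
Kb = Kw/Ka = 1.0e-14 / 6.8 x 10^-4 = 1.47e-11.
[OH^-] = sqrt(Kb x [F-]) = sqrt(1.47e-11 x 0.05195) = 8.74e-7 M.
pOH = 6.06, so pH = 14.00 - 6.06 = 7.94.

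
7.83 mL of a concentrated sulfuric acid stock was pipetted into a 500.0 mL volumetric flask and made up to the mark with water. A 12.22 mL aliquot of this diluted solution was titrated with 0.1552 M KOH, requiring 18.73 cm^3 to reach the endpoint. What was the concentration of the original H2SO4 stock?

n(KOH) = 0.1552 x 0.01873 = 0.002907 mol.
n(H2SO4) in the aliquot = 0.002907 x 1/2 = 0.001453 mol.
[diluted H2SO4] = 0.001453 / 0.01222 = 0.1189 M.
Dilution factor = 500.0/7.830 = 63.86, so [stock] = 0.1189 x 63.86 = 7.60 M.

7.60 M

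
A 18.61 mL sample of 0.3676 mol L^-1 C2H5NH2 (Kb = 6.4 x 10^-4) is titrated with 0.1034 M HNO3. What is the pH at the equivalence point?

n(C2H5NH2) = 0.3676 x 0.01861 = 0.006841 mol; V(HNO3) at equivalence = 0.006841/0.1034 = 0.06616 L.
At equivalence the base is fully converted to C2H5NH3+; total volume = 0.08477 L, so [C2H5NH3+] = 0.006841/0.08477 = 0.08070 M.
Ka(C2H5NH3+) = Kw/Kb = 1.0e-14 / 6.4 x 10^-4 = 1.56e-11.
[H^+] = sqrt(Ka x [C2H5NH3+]) = sqrt(1.56e-11 x 0.08070) = 1.12e-6 M.
pH = -log(1.12e-6) = 5.95.

5.95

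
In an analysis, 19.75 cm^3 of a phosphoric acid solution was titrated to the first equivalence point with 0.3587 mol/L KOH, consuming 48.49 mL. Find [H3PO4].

0.881 M

n(KOH) = 0.3587 x 0.04849 = 0.01739 mol.
At the first equivalence point, 1 mol OH^- react per mol H3PO4, so n(H3PO4) = 0.01739 / 1 = 0.01739 mol.
[H3PO4] = 0.01739 / 0.01975 L = 0.881 M.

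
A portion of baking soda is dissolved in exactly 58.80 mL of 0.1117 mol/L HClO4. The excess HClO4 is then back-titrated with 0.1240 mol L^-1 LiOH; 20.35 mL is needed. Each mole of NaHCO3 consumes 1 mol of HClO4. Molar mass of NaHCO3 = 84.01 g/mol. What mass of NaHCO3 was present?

0.340 g

Total n(HClO4) added = 0.1117 x 0.05880 = 0.006568 mol.
n(LiOH) used = 0.1240 x 0.02035 = 0.002523 mol, which equals the excess n(HClO4).
So n(HClO4) consumed by the sample = 0.006568 - 0.002523 = 0.004045 mol.
n(NaHCO3) = 0.004045 / 1 = 0.004045 mol.
mass = 0.004045 mol x 84.01 g/mol = 0.340 g.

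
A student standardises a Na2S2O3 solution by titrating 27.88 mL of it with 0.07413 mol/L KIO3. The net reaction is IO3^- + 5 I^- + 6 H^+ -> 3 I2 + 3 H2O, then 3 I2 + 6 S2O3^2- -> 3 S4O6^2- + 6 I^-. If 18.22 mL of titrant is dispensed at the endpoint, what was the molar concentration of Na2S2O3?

0.291 M

n(KIO3) = 0.07413 x 0.01822 = 0.001351 mol.
From the balanced equation, 1 mol KIO3 reacts with 6 mol Na2S2O3, so n(Na2S2O3) = 0.001351 x 6/1 = 0.008104 mol.
[Na2S2O3] = 0.008104 / 0.02788 L = 0.291 M.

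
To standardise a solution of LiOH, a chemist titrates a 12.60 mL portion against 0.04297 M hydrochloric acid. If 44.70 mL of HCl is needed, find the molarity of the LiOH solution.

0.152 M

n(HCl) delivered = 0.04297 x 0.04470 = 0.001921 mol.
For a 1:1 reaction, n(LiOH) = 0.001921 mol.
[LiOH] = 0.001921 mol / 0.01260 L = 0.152 M.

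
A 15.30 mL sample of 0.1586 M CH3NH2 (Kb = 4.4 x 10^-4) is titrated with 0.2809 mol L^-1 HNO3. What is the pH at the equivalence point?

n(CH3NH2) = 0.1586 x 0.01530 = 0.002427 mol; V(HNO3) at equivalence = 0.002427/0.2809 = 0.008639 L.
At equivalence the base is fully converted to CH3NH3+; total volume = 0.02394 L, so [CH3NH3+] = 0.002427/0.02394 = 0.1014 M.
Ka(CH3NH3+) = Kw/Kb = 1.0e-14 / 4.4 x 10^-4 = 2.27e-11.
[H^+] = sqrt(Ka x [CH3NH3+]) = sqrt(2.27e-11 x 0.1014) = 1.52e-6 M.
pH = -log(1.52e-6) = 5.82.

5.82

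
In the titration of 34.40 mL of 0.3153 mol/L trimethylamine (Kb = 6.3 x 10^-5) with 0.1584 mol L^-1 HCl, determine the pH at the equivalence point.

n((CH3)3N) = 0.3153 x 0.03440 = 0.01085 mol; V(HCl) at equivalence = 0.01085/0.1584 = 0.06847 L.
At equivalence the base is fully converted to (CH3)3NH+; total volume = 0.1029 L, so [(CH3)3NH+] = 0.01085/0.1029 = 0.1054 M.
Ka((CH3)3NH+) = Kw/Kb = 1.0e-14 / 6.3 x 10^-5 = 1.59e-10.
[H^+] = sqrt(Ka x [(CH3)3NH+]) = sqrt(1.59e-10 x 0.1054) = 4.09e-6 M.
pH = -log(4.09e-6) = 5.39.

5.39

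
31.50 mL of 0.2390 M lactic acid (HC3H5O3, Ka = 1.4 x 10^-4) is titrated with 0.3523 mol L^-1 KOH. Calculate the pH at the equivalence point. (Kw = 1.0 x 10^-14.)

8.50

n(HC3H5O3) = 0.2390 x 0.03150 = 0.007528 mol; V(KOH) at equivalence = 0.007528/0.3523 = 0.02137 L.
At equivalence all the acid is converted to C3H5O3-; total volume = 0.03150 + 0.02137 = 0.05287 L, so [C3H5O3-] = 0.007528/0.05287 = 0.1424 M.
Kb = Kw/Ka = 1.0e-14 / 1.4 x 10^-4 = 7.14e-11.
[OH^-] = sqrt(Kb x [C3H5O3-]) = sqrt(7.14e-11 x 0.1424) = 3.19e-6 M.
pOH = 5.50, so pH = 14.00 - 5.50 = 8.50.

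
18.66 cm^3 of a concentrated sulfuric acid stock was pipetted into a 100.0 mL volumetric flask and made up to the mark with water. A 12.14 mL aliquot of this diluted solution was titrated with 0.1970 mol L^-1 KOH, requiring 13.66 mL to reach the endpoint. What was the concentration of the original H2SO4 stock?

n(KOH) = 0.1970 x 0.01366 = 0.002691 mol.
n(H2SO4) in the aliquot = 0.002691 x 1/2 = 0.001346 mol.
[diluted H2SO4] = 0.001346 / 0.01214 = 0.1108 M.
Dilution factor = 100.0/18.66 = 5.359, so [stock] = 0.1108 x 5.359 = 0.594 M.

0.594 M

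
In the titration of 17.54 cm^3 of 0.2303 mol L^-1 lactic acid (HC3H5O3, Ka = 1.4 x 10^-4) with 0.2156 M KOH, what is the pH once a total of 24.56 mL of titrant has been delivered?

n(acid) = 0.2303 x 0.01754 = 0.004039 mol; n(KOH) added = 0.2156 x 0.02456 = 0.005295 mol.
Base is in excess by 0.005295 - 0.004039 = 0.001256 mol in a total volume of 0.04210 L.
[OH^-] = 0.001256/0.04210 = 0.02983 M, so pOH = 1.53 and pH = 14.00 - 1.53 = 12.47.

12.47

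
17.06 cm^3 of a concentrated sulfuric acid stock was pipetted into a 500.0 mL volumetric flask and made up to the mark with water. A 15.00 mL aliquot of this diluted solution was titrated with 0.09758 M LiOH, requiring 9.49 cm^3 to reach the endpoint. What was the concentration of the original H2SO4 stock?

n(LiOH) = 0.09758 x 0.009490 = 0.0009260 mol.
n(H2SO4) in the aliquot = 0.0009260 x 1/2 = 0.0004630 mol.
[diluted H2SO4] = 0.0004630 / 0.01500 = 0.03087 M.
Dilution factor = 500.0/17.06 = 29.31, so [stock] = 0.03087 x 29.31 = 0.905 M.

0.905 M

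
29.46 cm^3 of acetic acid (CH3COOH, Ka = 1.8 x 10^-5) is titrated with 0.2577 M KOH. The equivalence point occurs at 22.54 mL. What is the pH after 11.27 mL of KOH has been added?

11.27 mL is exactly half the equivalence volume (22.54/2), i.e. the half-equivalence point.
There, n(HA) = n(A^-), so pH = pKa = -log(1.8 x 10^-5) = 4.74.

4.74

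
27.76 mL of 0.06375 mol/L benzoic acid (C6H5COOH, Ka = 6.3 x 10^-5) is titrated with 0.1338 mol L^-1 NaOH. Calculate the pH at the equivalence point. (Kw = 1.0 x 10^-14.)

8.42

n(C6H5COOH) = 0.06375 x 0.02776 = 0.001770 mol; V(NaOH) at equivalence = 0.001770/0.1338 = 0.01323 L.
At equivalence all the acid is converted to C6H5COO-; total volume = 0.02776 + 0.01323 = 0.04099 L, so [C6H5COO-] = 0.001770/0.04099 = 0.04318 M.
Kb = Kw/Ka = 1.0e-14 / 6.3 x 10^-5 = 1.59e-10.
[OH^-] = sqrt(Kb x [C6H5COO-]) = sqrt(1.59e-10 x 0.04318) = 2.62e-6 M.
pOH = 5.58, so pH = 14.00 - 5.58 = 8.42.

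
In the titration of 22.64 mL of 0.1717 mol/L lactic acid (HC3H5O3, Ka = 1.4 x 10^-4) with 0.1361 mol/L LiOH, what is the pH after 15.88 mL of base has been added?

Initial n(HC3H5O3) = 0.1717 x 0.02264 = 0.003887 mol.
n(LiOH) added = 0.1361 x 0.01588 = 0.002161 mol, converting that many moles of HC3H5O3 to C3H5O3-.
Remaining n(HC3H5O3) = 0.001726 mol; n(C3H5O3-) = 0.002161 mol.
By Henderson-Hasselbalch, pH = pKa + log([A^-]/[HA]) = 3.85 + log(0.002161/0.001726) = 3.85 + (+0.10) = 3.95.

3.95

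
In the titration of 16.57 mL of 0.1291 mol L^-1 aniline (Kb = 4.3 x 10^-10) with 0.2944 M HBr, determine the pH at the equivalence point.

n(C6H5NH2) = 0.1291 x 0.01657 = 0.002139 mol; V(HBr) at equivalence = 0.002139/0.2944 = 0.007266 L.
At equivalence the base is fully converted to C6H5NH3+; total volume = 0.02384 L, so [C6H5NH3+] = 0.002139/0.02384 = 0.08975 M.
Ka(C6H5NH3+) = Kw/Kb = 1.0e-14 / 4.3 x 10^-10 = 2.33e-5.
[H^+] = sqrt(Ka x [C6H5NH3+]) = sqrt(2.33e-5 x 0.08975) = 0.00144 M.
pH = -log(0.00144) = 2.84.

2.84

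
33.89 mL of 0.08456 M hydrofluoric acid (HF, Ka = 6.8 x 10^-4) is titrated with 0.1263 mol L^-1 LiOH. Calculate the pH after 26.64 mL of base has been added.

n(acid) = 0.08456 x 0.03389 = 0.002866 mol; n(LiOH) added = 0.1263 x 0.02664 = 0.003365 mol.
Base is in excess by 0.003365 - 0.002866 = 0.0004989 mol in a total volume of 0.06053 L.
[OH^-] = 0.0004989/0.06053 = 0.008242 M, so pOH = 2.08 and pH = 14.00 - 2.08 = 11.92.

11.92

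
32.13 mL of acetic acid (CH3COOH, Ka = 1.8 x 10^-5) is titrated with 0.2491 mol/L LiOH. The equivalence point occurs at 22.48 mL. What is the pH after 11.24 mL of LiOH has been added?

4.74

11.24 mL is exactly half the equivalence volume (22.48/2), i.e. the half-equivalence point.
There, n(HA) = n(A^-), so pH = pKa = -log(1.8 x 10^-5) = 4.74.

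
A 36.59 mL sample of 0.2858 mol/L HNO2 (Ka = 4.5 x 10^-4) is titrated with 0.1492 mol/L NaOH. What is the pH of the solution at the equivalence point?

8.17

n(HNO2) = 0.2858 x 0.03659 = 0.01046 mol; V(NaOH) at equivalence = 0.01046/0.1492 = 0.07009 L.
At equivalence all the acid is converted to NO2-; total volume = 0.03659 + 0.07009 = 0.1067 L, so [NO2-] = 0.01046/0.1067 = 0.09803 M.
Kb = Kw/Ka = 1.0e-14 / 4.5 x 10^-4 = 2.22e-11.
[OH^-] = sqrt(Kb x [NO2-]) = sqrt(2.22e-11 x 0.09803) = 1.48e-6 M.
pOH = 5.83, so pH = 14.00 - 5.83 = 8.17.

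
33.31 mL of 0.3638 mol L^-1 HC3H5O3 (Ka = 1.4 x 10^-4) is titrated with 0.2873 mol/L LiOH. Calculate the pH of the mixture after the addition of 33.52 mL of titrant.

4.44

Initial n(HC3H5O3) = 0.3638 x 0.03331 = 0.01212 mol.
n(LiOH) added = 0.2873 x 0.03352 = 0.009630 mol, converting that many moles of HC3H5O3 to C3H5O3-.
Remaining n(HC3H5O3) = 0.002488 mol; n(C3H5O3-) = 0.009630 mol.
By Henderson-Hasselbalch, pH = pKa + log([A^-]/[HA]) = 3.85 + log(0.009630/0.002488) = 3.85 + (+0.59) = 4.44.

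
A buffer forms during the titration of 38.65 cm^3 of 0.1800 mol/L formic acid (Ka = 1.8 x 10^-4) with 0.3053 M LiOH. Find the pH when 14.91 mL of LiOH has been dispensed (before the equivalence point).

4.02

Initial n(HCOOH) = 0.1800 x 0.03865 = 0.006957 mol.
n(LiOH) added = 0.3053 x 0.01491 = 0.004552 mol, converting that many moles of HCOOH to HCOO-.
Remaining n(HCOOH) = 0.002405 mol; n(HCOO-) = 0.004552 mol.
By Henderson-Hasselbalch, pH = pKa + log([A^-]/[HA]) = 3.74 + log(0.004552/0.002405) = 3.74 + (+0.28) = 4.02.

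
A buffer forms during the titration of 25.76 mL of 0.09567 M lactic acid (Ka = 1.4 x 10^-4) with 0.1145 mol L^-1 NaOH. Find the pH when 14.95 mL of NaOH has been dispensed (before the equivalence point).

4.21

Initial n(HC3H5O3) = 0.09567 x 0.02576 = 0.002464 mol.
n(NaOH) added = 0.1145 x 0.01495 = 0.001712 mol, converting that many moles of HC3H5O3 to C3H5O3-.
Remaining n(HC3H5O3) = 0.0007527 mol; n(C3H5O3-) = 0.001712 mol.
By Henderson-Hasselbalch, pH = pKa + log([A^-]/[HA]) = 3.85 + log(0.001712/0.0007527) = 3.85 + (+0.36) = 4.21.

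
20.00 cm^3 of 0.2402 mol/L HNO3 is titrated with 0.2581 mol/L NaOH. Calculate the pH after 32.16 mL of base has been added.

n(acid) = 0.2402 x 0.02000 = 0.004804 mol; n(NaOH) added = 0.2581 x 0.03216 = 0.008300 mol.
Base is in excess by 0.008300 - 0.004804 = 0.003496 mol in a total volume of 0.05216 L.
[OH^-] = 0.003496/0.05216 = 0.06703 M, so pOH = 1.17 and pH = 14.00 - 1.17 = 12.83.

12.83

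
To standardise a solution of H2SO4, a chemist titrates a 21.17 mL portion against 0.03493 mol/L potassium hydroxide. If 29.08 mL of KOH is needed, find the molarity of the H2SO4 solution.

n(KOH) delivered = 0.03493 x 0.02908 = 0.001016 mol.
The reaction is 1 H2SO4 + 2 KOH, so n(H2SO4) = 0.001016 x 1/2 = 0.0005079 mol.
[H2SO4] = 0.0005079 mol / 0.02117 L = 0.0240 M.

0.0240 M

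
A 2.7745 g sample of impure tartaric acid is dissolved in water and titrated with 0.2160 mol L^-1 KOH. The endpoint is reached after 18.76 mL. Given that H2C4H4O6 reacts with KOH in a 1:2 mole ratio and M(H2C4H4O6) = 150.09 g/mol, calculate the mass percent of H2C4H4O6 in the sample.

n(KOH) = 0.2160 x 0.01876 = 0.004052 mol.
n(H2C4H4O6) = 0.004052 / 2 = 0.002026 mol.
mass of H2C4H4O6 = 0.002026 x 150.09 = 0.3041 g.
% purity = 0.3041 / 2.7745 x 100 = 11.0%.

11.0%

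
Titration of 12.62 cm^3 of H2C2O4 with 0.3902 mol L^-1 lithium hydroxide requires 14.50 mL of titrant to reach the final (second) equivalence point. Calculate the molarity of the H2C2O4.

0.224 M

n(LiOH) = 0.3902 x 0.01450 = 0.005658 mol.
At the final (second) equivalence point, 2 mol OH^- react per mol H2C2O4, so n(H2C2O4) = 0.005658 / 2 = 0.002829 mol.
[H2C2O4] = 0.002829 / 0.01262 L = 0.224 M.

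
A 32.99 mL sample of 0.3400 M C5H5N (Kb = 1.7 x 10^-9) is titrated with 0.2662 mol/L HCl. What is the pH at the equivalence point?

3.03

n(C5H5N) = 0.3400 x 0.03299 = 0.01122 mol; V(HCl) at equivalence = 0.01122/0.2662 = 0.04214 L.
At equivalence the base is fully converted to C5H5NH+; total volume = 0.07513 L, so [C5H5NH+] = 0.01122/0.07513 = 0.1493 M.
Ka(C5H5NH+) = Kw/Kb = 1.0e-14 / 1.7 x 10^-9 = 5.88e-6.
[H^+] = sqrt(Ka x [C5H5NH+]) = sqrt(5.88e-6 x 0.1493) = 0.000937 M.
pH = -log(0.000937) = 3.03.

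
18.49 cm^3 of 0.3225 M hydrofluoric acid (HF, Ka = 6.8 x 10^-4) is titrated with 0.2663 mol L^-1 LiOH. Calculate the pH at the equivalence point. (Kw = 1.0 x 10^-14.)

n(HF) = 0.3225 x 0.01849 = 0.005963 mol; V(LiOH) at equivalence = 0.005963/0.2663 = 0.02239 L.
At equivalence all the acid is converted to F-; total volume = 0.01849 + 0.02239 = 0.04088 L, so [F-] = 0.005963/0.04088 = 0.1459 M.
Kb = Kw/Ka = 1.0e-14 / 6.8 x 10^-4 = 1.47e-11.
[OH^-] = sqrt(Kb x [F-]) = sqrt(1.47e-11 x 0.1459) = 1.46e-6 M.
pOH = 5.83, so pH = 14.00 - 5.83 = 8.17.

8.17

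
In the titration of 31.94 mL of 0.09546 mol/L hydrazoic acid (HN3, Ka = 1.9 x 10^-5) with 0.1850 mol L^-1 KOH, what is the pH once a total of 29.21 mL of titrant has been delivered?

n(acid) = 0.09546 x 0.03194 = 0.003049 mol; n(KOH) added = 0.1850 x 0.02921 = 0.005404 mol.
Base is in excess by 0.005404 - 0.003049 = 0.002355 mol in a total volume of 0.06115 L.
[OH^-] = 0.002355/0.06115 = 0.03851 M, so pOH = 1.41 and pH = 14.00 - 1.41 = 12.59.

12.59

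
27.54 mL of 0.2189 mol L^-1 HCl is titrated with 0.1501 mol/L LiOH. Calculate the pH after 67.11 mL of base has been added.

n(acid) = 0.2189 x 0.02754 = 0.006029 mol; n(LiOH) added = 0.1501 x 0.06711 = 0.01007 mol.
Base is in excess by 0.01007 - 0.006029 = 0.004045 mol in a total volume of 0.09465 L.
[OH^-] = 0.004045/0.09465 = 0.04273 M, so pOH = 1.37 and pH = 14.00 - 1.37 = 12.63.

12.63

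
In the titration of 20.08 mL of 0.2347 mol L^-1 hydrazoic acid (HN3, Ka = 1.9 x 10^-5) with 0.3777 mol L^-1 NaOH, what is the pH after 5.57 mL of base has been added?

Initial n(HN3) = 0.2347 x 0.02008 = 0.004713 mol.
n(NaOH) added = 0.3777 x 0.005570 = 0.002104 mol, converting that many moles of HN3 to N3-.
Remaining n(HN3) = 0.002609 mol; n(N3-) = 0.002104 mol.
By Henderson-Hasselbalch, pH = pKa + log([A^-]/[HA]) = 4.72 + log(0.002104/0.002609) = 4.72 + (-0.09) = 4.63.

4.63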